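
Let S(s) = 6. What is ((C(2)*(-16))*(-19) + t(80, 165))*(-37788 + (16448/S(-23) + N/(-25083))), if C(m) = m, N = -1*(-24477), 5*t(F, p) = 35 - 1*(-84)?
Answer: -102854701989/4645 ≈ -2.2143e+7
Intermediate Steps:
t(F, p) = 119/5 (t(F, p) = (35 - 1*(-84))/5 = (35 + 84)/5 = (⅕)*119 = 119/5)
N = 24477
((C(2)*(-16))*(-19) + t(80, 165))*(-37788 + (16448/S(-23) + N/(-25083))) = ((2*(-16))*(-19) + 119/5)*(-37788 + (16448/6 + 24477/(-25083))) = (-32*(-19) + 119/5)*(-37788 + (16448*(⅙) + 24477*(-1/25083))) = (608 + 119/5)*(-37788 + (8224/3 - 8159/8361)) = 3159*(-37788 + 22912129/8361)/5 = (3159/5)*(-293033339/8361) = -102854701989/4645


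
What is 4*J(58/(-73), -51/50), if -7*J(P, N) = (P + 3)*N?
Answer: 2346/1825 ≈ 1.2855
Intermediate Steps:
J(P, N) = -N*(3 + P)/7 (J(P, N) = -(P + 3)*N/7 = -(3 + P)*N/7 = -N*(3 + P)/7)
4*J(58/(-73), -51/50) = 4*(-(-51/50)*(3 + 58/(-73))/7) = 4*(-(-51*1/50)*(3 + 58*(-1/73))/7) = 4*(-1/7*(-51/50)*(3 - 58/73)) = 4*(-1/7*(-51/50)*161/73) = 4*(1173/3650) = 2346/1825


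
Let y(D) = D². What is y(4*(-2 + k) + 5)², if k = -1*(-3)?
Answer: 6561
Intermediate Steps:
k = 3
y(4*(-2 + k) + 5)² = ((4*(-2 + 3) + 5)²)² = ((4*1 + 5)²)² = ((4 + 5)²)² = (9²)² = 81² = 6561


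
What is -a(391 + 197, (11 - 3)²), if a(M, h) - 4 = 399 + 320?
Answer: -723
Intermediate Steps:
a(M, h) = 723 (a(M, h) = 4 + (399 + 320) = 4 + 719 = 723)
-a(391 + 197, (11 - 3)²) = -1*723 = -723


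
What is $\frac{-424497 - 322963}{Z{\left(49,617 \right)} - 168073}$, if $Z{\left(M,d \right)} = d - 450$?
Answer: $\frac{373730}{83953} \approx 4.4517$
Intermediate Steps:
$Z{\left(M,d \right)} = -450 + d$
$\frac{-424497 - 322963}{Z{\left(49,617 \right)} - 168073} = \frac{-424497 - 322963}{\left(-450 + 617\right) - 168073} = - \frac{747460}{167 - 168073} = - \frac{747460}{-167906} = \left(-747460\right) \left(- \frac{1}{167906}\right) = \frac{373730}{83953}$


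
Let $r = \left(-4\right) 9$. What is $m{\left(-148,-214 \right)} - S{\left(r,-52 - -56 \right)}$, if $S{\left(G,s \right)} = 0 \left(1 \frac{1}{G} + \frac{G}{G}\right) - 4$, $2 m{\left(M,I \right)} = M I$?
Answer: $15840$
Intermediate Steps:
$m{\left(M,I \right)} = \frac{I M}{2}$ ($m{\left(M,I \right)} = \frac{M I}{2} = \frac{I M}{2}$)
$r = -36$
$S{\left(G,s \right)} = -4$ ($S{\left(G,s \right)} = 0 \left(\frac{1}{G} + 1\right) - 4 = 0 \left(1 + \frac{1}{G}\right) - 4 = 0 - 4 = -4$)
$m{\left(-148,-214 \right)} - S{\left(r,-52 - -56 \right)} = \frac{1}{2} \left(-214\right) \left(-148\right) - -4 = 15836 + 4 = 15840$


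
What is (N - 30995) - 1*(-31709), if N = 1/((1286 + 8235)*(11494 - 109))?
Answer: 77395161691/108396585 ≈ 714.00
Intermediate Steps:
N = 1/108396585 (N = 1/(9521*11385) = 1/108396585 ≈ 9.2254e-9)
(N - 30995) - 1*(-31709) = (1/108396585 - 30995) - 1*(-31709) = -3359752152074/108396585 + 31709 = 77395161691/108396585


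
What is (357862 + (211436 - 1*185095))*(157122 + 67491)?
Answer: 86296988439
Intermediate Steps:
(357862 + (211436 - 1*185095))*(157122 + 67491) = (357862 + (211436 - 185095))*224613 = (357862 + 26341)*224613 = 384203*224613 = 86296988439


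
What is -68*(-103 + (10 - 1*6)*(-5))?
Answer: 8364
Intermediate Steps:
-68*(-103 + (10 - 1*6)*(-5)) = -68*(-103 + (10 - 6)*(-5)) = -68*(-103 + 4*(-5)) = -68*(-103 - 20) = -68*(-123) = 8364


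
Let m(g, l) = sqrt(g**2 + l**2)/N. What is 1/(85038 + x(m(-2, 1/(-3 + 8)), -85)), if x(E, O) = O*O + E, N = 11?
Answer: 279095575/25750195036124 - 55*sqrt(101)/25750195036124 ≈ 1.0839e-5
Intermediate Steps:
m(g, l) = sqrt(g**2 + l**2)/11
x(E, O) = E + O**2 (x(E, O) = O**2 + E = E + O**2)
1/(85038 + x(m(-2, 1/(-3 + 8)), -85)) = 1/(85038 + (sqrt((-2)**2 + (1/(-3 + 8))**2)/11 + (-85)**2)) = 1/(85038 + (sqrt(4 + (1/5)**2)/11 + 7225)) = 1/(85038 + (sqrt(4 + 1/25)/11 + 7225)) = 1/(85038 + (sqrt(101/25)/11 + 7225)) = 1/(85038 + ((sqrt(101)/5)/11 + 7225)) = 1/(85038 + (sqrt(101)/55 + 7225)) = 1/(85038 + (7225 + sqrt(101)/55)) = 1/(92263 + sqrt(101)/55)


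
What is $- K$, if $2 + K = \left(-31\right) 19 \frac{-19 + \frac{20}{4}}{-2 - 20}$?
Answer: $\frac{4145}{11} \approx 376.82$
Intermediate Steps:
$K = - \frac{4145}{11}$ ($K = -2 + \left(-31\right) 19 \frac{-19 + \frac{20}{4}}{-2 - 20} = -2 - 589 \frac{-19 + 20 \cdot \frac{1}{4}}{-22} = -2 - 589 \left(-19 + 5\right) \left(- \frac{1}{22}\right) = -2 - 589 \left(\left(-14\right) \left(- \frac{1}{22}\right)\right) = -2 - \frac{4123}{11} = - \frac{4145}{11} \approx -376.82$)
$- K = \left(-1\right) \left(- \frac{4145}{11}\right) = \frac{4145}{11}$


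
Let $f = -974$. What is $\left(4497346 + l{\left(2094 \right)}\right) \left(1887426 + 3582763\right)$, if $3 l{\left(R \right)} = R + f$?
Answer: $\frac{73810124466862}{3} \approx 2.4603 \cdot 10^{13}$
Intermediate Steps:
$l{\left(R \right)} = - \frac{974}{3} + \frac{R}{3}$ ($l{\left(R \right)} = \frac{R - 974}{3} = \frac{-974 + R}{3} = - \frac{974}{3} + \frac{R}{3}$)
$\left(4497346 + l{\left(2094 \right)}\right) \left(1887426 + 3582763\right) = \left(4497346 + \left(- \frac{974}{3} + \frac{1}{3} \cdot 2094\right)\right) \left(1887426 + 3582763\right) = \left(4497346 + \left(- \frac{974}{3} + 698\right)\right) 5470189 = \left(4497346 + \frac{1120}{3}\right) 5470189 = \frac{13493158}{3} \cdot 5470189 = \frac{73810124466862}{3}$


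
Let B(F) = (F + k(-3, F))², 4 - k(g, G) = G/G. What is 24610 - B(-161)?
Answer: -354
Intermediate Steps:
k(g, G) = 3 (k(g, G) = 4 - G/G = 4 - 1*1 = 4 - 1 = 3)
B(F) = (3 + F)² (B(F) = (F + 3)² = (3 + F)²)
24610 - B(-161) = 24610 - (3 - 161)² = 24610 - 1*(-158)² = 24610 - 1*24964 = 24610 - 24964 = -354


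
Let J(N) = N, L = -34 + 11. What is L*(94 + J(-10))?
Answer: -1932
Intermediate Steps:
L = -23
L*(94 + J(-10)) = -23*(94 - 10) = -23*84 = -1932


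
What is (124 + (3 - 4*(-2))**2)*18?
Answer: 4410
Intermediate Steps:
(124 + (3 - 4*(-2))**2)*18 = (124 + (3 + 8)**2)*18 = (124 + 11**2)*18 = (124 + 121)*18 = 245*18 = 4410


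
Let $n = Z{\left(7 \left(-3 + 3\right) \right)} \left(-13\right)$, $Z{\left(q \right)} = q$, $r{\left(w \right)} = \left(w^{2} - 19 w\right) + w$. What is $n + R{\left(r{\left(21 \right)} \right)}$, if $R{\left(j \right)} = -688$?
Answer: $-688$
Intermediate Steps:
$r{\left(w \right)} = w^{2} - 18 w$
$n = 0$ ($n = 7 \left(-3 + 3\right) \left(-13\right) = 7 \cdot 0 \left(-13\right) = 0 \left(-13\right) = 0$)
$n + R{\left(r{\left(21 \right)} \right)} = 0 - 688 = -688$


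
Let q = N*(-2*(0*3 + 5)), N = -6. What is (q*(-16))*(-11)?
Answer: 10560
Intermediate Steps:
q = 60 (q = -(-12)*(0*3 + 5) = -(-12)*(0 + 5) = -(-12)*5 = -6*(-10) = 60)
(q*(-16))*(-11) = (60*(-16))*(-11) = -960*(-11) = 10560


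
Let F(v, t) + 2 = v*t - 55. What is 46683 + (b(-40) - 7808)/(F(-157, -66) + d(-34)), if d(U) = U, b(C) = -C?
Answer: 479473325/10271 ≈ 46682.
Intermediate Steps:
F(v, t) = -57 + t*v (F(v, t) = -2 + (v*t - 55) = -2 + (t*v - 55) = -2 + (-55 + t*v) = -57 + t*v)
46683 + (b(-40) - 7808)/(F(-157, -66) + d(-34)) = 46683 + (-1*(-40) - 7808)/((-57 - 66*(-157)) - 34) = 46683 + (40 - 7808)/((-57 + 10362) - 34) = 46683 - 7768/(10305 - 34) = 46683 - 7768/10271 = 479473325/10271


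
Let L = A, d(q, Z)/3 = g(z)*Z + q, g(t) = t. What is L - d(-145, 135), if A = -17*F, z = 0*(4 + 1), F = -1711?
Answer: 29522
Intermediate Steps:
z = 0 (z = 0*5 = 0)
d(q, Z) = 3*q (d(q, Z) = 3*(0*Z + q) = 3*(0 + q) = 3*q)
A = 29087 (A = -17*(-1711) = 29087)
L = 29087
L - d(-145, 135) = 29087 - 3*(-145) = 29087 - 1*(-435) = 29087 + 435 = 29522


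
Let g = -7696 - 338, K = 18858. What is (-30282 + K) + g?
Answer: -19458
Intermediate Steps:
g = -8034
(-30282 + K) + g = (-30282 + 18858) - 8034 = -11424 - 8034 = -19458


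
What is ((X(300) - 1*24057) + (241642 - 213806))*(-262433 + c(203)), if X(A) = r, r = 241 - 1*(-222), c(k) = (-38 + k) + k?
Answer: -1111679730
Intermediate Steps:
c(k) = -38 + 2*k
r = 463 (r = 241 + 222 = 463)
X(A) = 463
((X(300) - 1*24057) + (241642 - 213806))*(-262433 + c(203)) = ((463 - 1*24057) + (241642 - 213806))*(-262433 + (-38 + 2*203)) = ((463 - 24057) + 27836)*(-262433 + (-38 + 406)) = (-23594 + 27836)*(-262433 + 368) = 4242*(-262065) = -1111679730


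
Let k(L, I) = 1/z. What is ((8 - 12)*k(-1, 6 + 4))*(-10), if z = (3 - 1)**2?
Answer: 10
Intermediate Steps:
z = 4 (z = 2**2 = 4)
k(L, I) = 1/4
((8 - 12)*k(-1, 6 + 4))*(-10) = ((8 - 12)*(1/4))*(-10) = -4*1/4*(-10) = -1*(-10) = 10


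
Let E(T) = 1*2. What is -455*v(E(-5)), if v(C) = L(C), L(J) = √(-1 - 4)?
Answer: -455*I*√5 ≈ -1017.4*I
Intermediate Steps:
E(T) = 2
L(J) = I*√5 (L(J) = √(-5) = I*√5)
v(C) = I*√5
-455*v(E(-5)) = -455*I*√5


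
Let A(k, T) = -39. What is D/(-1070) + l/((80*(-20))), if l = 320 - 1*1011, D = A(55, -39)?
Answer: 80177/171200 ≈ 0.46832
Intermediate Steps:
D = -39
l = -691 (l = 320 - 1011 = -691)
D/(-1070) + l/((80*(-20))) = -39/(-1070) - 691/(80*(-20)) = -39*(-1/1070) - 691/(-1600) = 39/1070 - 691*(-1/1600) = 39/1070 + 691/1600 = 80177/171200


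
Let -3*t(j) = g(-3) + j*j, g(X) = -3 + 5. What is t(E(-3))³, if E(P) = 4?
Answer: -216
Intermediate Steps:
g(X) = 2
t(j) = -⅔ - j²/3 (t(j) = -(2 + j*j)/3 = -(2 + j²)/3 = -⅔ - j²/3)
t(E(-3))³ = (-⅔ - ⅓*4²)³ = (-⅔ - ⅓*16)³ = (-⅔ - 16/3)³ = (-6)³ = -216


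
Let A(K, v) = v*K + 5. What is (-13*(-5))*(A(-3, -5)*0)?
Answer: 0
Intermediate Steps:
A(K, v) = 5 + K*v (A(K, v) = K*v + 5 = 5 + K*v)
(-13*(-5))*(A(-3, -5)*0) = (-13*(-5))*((5 - 3*(-5))*0) = 65*((5 + 15)*0) = 65*(20*0) = 65*0 = 0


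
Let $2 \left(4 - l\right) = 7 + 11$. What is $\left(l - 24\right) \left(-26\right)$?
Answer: $754$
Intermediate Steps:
$l = -5$ ($l = 4 - \frac{7 + 11}{2} = 4 - 9 = -5$)
$\left(l - 24\right) \left(-26\right) = \left(-5 - 24\right) \left(-26\right) = \left(-29\right) \left(-26\right) = 754$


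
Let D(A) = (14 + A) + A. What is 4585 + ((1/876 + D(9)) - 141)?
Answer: 3920977/876 ≈ 4476.0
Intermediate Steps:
D(A) = 14 + 2*A
4585 + ((1/876 + D(9)) - 141) = 4585 + ((1/876 + (14 + 2*9)) - 141) = 4585 + ((1/876 + (14 + 18)) - 141) = 4585 + ((1/876 + 32) - 141) = 4585 + (28033/876 - 141) = 4585 - 95483/876 = 3920977/876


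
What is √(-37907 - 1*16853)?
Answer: 74*I*√10 ≈ 234.01*I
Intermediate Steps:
√(-37907 - 1*16853) = √(-37907 - 16853) = √(-54760) = 74*I*√10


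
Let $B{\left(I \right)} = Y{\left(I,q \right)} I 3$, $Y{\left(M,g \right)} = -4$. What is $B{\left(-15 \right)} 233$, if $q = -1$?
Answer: $41940$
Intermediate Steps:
$B{\left(I \right)} = - 12 I$ ($B{\left(I \right)} = - 4 I 3 = - 12 I$)
$B{\left(-15 \right)} 233 = \left(-12\right) \left(-15\right) 233 = 180 \cdot 233 = 41940$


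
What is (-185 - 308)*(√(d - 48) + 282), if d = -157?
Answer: -139026 - 493*I*√205 ≈ -1.3903e+5 - 7058.7*I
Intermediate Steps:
(-185 - 308)*(√(d - 48) + 282) = (-185 - 308)*(√(-157 - 48) + 282) = -493*(√(-205) + 282) = -493*(I*√205 + 282) = -493*(282 + I*√205) = -139026 - 493*I*√205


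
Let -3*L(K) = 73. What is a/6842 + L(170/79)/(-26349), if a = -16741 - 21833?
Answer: -1524329756/270419787 ≈ -5.6369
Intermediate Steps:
L(K) = -73/3 (L(K) = -1/3*73 = -73/3)
a = -38574
a/6842 + L(170/79)/(-26349) = -38574/6842 - 73/3/(-26349) = -38574*1/6842 - 73/3*(-1/26349) = -19287/3421 + 73/79047 = -1524329756/270419787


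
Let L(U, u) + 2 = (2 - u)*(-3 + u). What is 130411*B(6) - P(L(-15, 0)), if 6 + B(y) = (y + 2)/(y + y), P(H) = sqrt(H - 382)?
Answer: -2086576/3 - I*sqrt(390) ≈ -6.9553e+5 - 19.748*I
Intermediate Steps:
L(U, u) = -2 + (-3 + u)*(2 - u) (L(U, u) = -2 + (2 - u)*(-3 + u) = -2 + (-3 + u)*(2 - u))
P(H) = sqrt(-382 + H)
B(y) = -6 + (2 + y)/(2*y) (B(y) = -6 + (y + 2)/(y + y) = -6 + (2 + y)/((2*y)) = -6 + (2 + y)*(1/(2*y)) = -6 + (2 + y)/(2*y))
130411*B(6) - P(L(-15, 0)) = 130411*(-11/2 + 1/6) - sqrt(-382 + (-8 - 1*0**2 + 5*0)) = 130411*(-11/2 + 1/6) - sqrt(-382 + (-8 - 1*0 + 0)) = 130411*(-16/3) - sqrt(-382 + (-8 + 0 + 0)) = -2086576/3 - sqrt(-382 - 8) = -2086576/3 - sqrt(-390) = -2086576/3 - I*sqrt(390)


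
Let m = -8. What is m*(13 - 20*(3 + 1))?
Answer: 536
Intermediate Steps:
m*(13 - 20*(3 + 1)) = -8*(13 - 20*(3 + 1)) = -8*(13 - 20*4) = -8*(13 - 10*8) = -8*(13 - 80) = -8*(-67) = 536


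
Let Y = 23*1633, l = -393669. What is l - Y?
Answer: -431228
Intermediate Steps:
Y = 37559
l - Y = -393669 - 1*37559 = -393669 - 37559 = -431228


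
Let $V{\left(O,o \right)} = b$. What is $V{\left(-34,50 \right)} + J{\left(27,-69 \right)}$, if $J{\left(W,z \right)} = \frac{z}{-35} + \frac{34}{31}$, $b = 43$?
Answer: $\frac{49984}{1085} \approx 46.068$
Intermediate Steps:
$V{\left(O,o \right)} = 43$
$J{\left(W,z \right)} = \frac{34}{31} - \frac{z}{35}$ ($J{\left(W,z \right)} = z \left(- \frac{1}{35}\right) + 34 \cdot \frac{1}{31} = - \frac{z}{35} + \frac{34}{31} = \frac{34}{31} - \frac{z}{35}$)
$V{\left(-34,50 \right)} + J{\left(27,-69 \right)} = 43 + \left(\frac{34}{31} - - \frac{69}{35}\right) = 43 + \left(\frac{34}{31} + \frac{69}{35}\right) = 43 + \frac{3329}{1085} = \frac{49984}{1085}$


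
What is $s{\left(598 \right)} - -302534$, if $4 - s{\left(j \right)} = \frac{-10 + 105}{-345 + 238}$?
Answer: $\frac{32371661}{107} \approx 3.0254 \cdot 10^{5}$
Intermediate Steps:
$s{\left(j \right)} = \frac{523}{107}$ ($s{\left(j \right)} = 4 - \frac{-10 + 105}{-345 + 238} = 4 - \frac{95}{-107} = 4 - 95 \left(- \frac{1}{107}\right) = 4 - - \frac{95}{107} = 4 + \frac{95}{107} = \frac{523}{107}$)
$s{\left(598 \right)} - -302534 = \frac{523}{107} - -302534 = \frac{523}{107} + 302534 = \frac{32371661}{107}$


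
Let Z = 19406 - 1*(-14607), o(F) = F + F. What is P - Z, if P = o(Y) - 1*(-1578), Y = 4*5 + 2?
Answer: -32391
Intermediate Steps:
Y = 22 (Y = 20 + 2 = 22)
o(F) = 2*F
P = 1622 (P = 2*22 - 1*(-1578) = 44 + 1578 = 1622)
Z = 34013 (Z = 19406 + 14607 = 34013)
P - Z = 1622 - 1*34013 = 1622 - 34013 = -32391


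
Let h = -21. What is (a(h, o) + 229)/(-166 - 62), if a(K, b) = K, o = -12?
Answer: -52/57 ≈ -0.91228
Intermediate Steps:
(a(h, o) + 229)/(-166 - 62) = (-21 + 229)/(-166 - 62) = 208/(-228) = 208*(-1/228) = -52/57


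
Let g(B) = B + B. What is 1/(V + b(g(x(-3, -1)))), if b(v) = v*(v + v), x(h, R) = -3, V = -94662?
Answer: -1/94590 ≈ -1.0572e-5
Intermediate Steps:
g(B) = 2*B
b(v) = 2*v**2 (b(v) = v*(2*v) = 2*v**2)
1/(V + b(g(x(-3, -1)))) = 1/(-94662 + 2*(2*(-3))**2) = 1/(-94662 + 2*(-6)**2) = 1/(-94662 + 2*36) = 1/(-94662 + 72) = 1/(-94590) = -1/94590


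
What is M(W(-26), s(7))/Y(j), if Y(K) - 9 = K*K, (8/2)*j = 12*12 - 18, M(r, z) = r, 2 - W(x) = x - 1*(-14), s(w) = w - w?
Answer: 56/4005 ≈ 0.013983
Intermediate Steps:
s(w) = 0
W(x) = -12 - x (W(x) = 2 - (x - 1*(-14)) = 2 - (x + 14) = 2 - (14 + x) = 2 + (-14 - x) = -12 - x)
j = 63/2 (j = (12*12 - 18)/4 = (144 - 18)/4 = (1/4)*126 = 63/2 ≈ 31.500)
Y(K) = 9 + K**2 (Y(K) = 9 + K*K = 9 + K**2)
M(W(-26), s(7))/Y(j) = (-12 - 1*(-26))/(9 + (63/2)**2) = (-12 + 26)/(9 + 3969/4) = 14/(4005/4) = 14*(4/4005) = 56/4005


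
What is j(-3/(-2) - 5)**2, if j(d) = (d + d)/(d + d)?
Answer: 1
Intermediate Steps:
j(d) = 1 (j(d) = (2*d)/((2*d)) = (2*d)*(1/(2*d)) = 1)
j(-3/(-2) - 5)**2 = 1**2 = 1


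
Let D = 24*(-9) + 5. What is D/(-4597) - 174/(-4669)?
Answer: 61553/740117 ≈ 0.083167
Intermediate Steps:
D = -211 (D = -216 + 5 = -211)
D/(-4597) - 174/(-4669) = -211/(-4597) - 174/(-4669) = -211*(-1/4597) - 174*(-1/4669) = 211/4597 + 6/161 = 61553/740117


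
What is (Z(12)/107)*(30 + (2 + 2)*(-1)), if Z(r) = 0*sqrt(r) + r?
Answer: 312/107 ≈ 2.9159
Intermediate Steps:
Z(r) = r (Z(r) = 0 + r = r)
(Z(12)/107)*(30 + (2 + 2)*(-1)) = (12/107)*(30 + (2 + 2)*(-1)) = (12*(1/107))*(30 + 4*(-1)) = 12*(30 - 4)/107 = (12/107)*26 = 312/107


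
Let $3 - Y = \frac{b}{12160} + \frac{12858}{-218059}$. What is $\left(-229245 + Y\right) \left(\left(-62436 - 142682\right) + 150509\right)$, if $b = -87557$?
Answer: $\frac{33193439070447958233}{2651597440} \approx 1.2518 \cdot 10^{10}$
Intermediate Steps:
$Y = \frac{27203737463}{2651597440}$ ($Y = 3 - \left(- \frac{87557}{12160} + \frac{12858}{-218059}\right) = 3 - \left(\left(-87557\right) \frac{1}{12160} + 12858 \left(- \frac{1}{218059}\right)\right) = 3 - \left(- \frac{87557}{12160} - \frac{12858}{218059}\right) = 3 - - \frac{19248945143}{2651597440} = 3 + \frac{19248945143}{2651597440} = \frac{27203737463}{2651597440} \approx 10.259$)
$\left(-229245 + Y\right) \left(\left(-62436 - 142682\right) + 150509\right) = \left(-229245 + \frac{27203737463}{2651597440}\right) \left(\left(-62436 - 142682\right) + 150509\right) = - \frac{607838251395337 \left(-205118 + 150509\right)}{2651597440} = \left(- \frac{607838251395337}{2651597440}\right) \left(-54609\right) = \frac{33193439070447958233}{2651597440}$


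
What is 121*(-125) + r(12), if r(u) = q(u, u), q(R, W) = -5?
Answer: -15130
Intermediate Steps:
r(u) = -5
121*(-125) + r(12) = 121*(-125) - 5 = -15125 - 5 = -15130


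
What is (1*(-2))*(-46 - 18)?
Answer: 128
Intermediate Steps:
(1*(-2))*(-46 - 18) = -2*(-64) = 128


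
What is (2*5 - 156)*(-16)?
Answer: 2336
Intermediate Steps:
(2*5 - 156)*(-16) = (10 - 156)*(-16) = -146*(-16) = 2336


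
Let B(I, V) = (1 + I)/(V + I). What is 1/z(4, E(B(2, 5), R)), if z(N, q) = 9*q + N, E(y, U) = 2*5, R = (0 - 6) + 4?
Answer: 1/94 ≈ 0.010638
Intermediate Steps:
B(I, V) = (1 + I)/(I + V)
R = -2 (R = -6 + 4 = -2)
E(y, U) = 10
z(N, q) = N + 9*q
1/z(4, E(B(2, 5), R)) = 1/(4 + 9*10) = 1/(4 + 90) = 1/94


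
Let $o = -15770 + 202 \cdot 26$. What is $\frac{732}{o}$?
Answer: $- \frac{122}{1753} \approx -0.069595$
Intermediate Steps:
$o = -10518$ ($o = -15770 + 5252 = -10518$)
$\frac{732}{o} = \frac{732}{-10518} = 732 \left(- \frac{1}{10518}\right) = - \frac{122}{1753}$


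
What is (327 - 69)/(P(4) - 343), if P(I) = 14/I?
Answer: -516/679 ≈ -0.75994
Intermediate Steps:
(327 - 69)/(P(4) - 343) = (327 - 69)/(14/4 - 343) = 258/(14*(1/4) - 343) = 258/(7/2 - 343) = 258/(-679/2) = 258*(-2/679) = -516/679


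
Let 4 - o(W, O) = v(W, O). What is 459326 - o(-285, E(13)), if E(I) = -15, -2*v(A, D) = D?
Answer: 918659/2 ≈ 4.5933e+5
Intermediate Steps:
v(A, D) = -D/2
o(W, O) = 4 + O/2 (o(W, O) = 4 - (-1)*O/2 = 4 + O/2)
459326 - o(-285, E(13)) = 459326 - (4 + (½)*(-15)) = 459326 - (4 - 15/2) = 459326 - 1*(-7/2) = 459326 + 7/2 = 918659/2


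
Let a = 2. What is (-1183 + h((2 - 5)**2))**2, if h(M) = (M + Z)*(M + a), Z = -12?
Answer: 1478656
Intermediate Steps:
h(M) = (-12 + M)*(2 + M) (h(M) = (M - 12)*(M + 2) = (-12 + M)*(2 + M))
(-1183 + h((2 - 5)**2))**2 = (-1183 + (-24 + ((2 - 5)**2)**2 - 10*(2 - 5)**2))**2 = (-1183 + (-24 + ((-3)**2)**2 - 10*(-3)**2))**2 = (-1183 + (-24 + 9**2 - 10*9))**2 = (-1183 + (-24 + 81 - 90))**2 = (-1183 - 33)**2 = (-1216)**2 = 1478656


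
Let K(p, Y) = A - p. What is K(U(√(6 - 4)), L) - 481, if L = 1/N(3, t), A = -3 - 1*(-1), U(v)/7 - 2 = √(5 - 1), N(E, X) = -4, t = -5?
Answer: -511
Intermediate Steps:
U(v) = 28 (U(v) = 14 + 7*√(5 - 1) = 14 + 7*√4 = 14 + 7*2 = 14 + 14 = 28)
A = -2 (A = -3 + 1 = -2)
L = -¼ (L = 1/(-4) = -¼ ≈ -0.25000)
K(p, Y) = -2 - p
K(U(√(6 - 4)), L) - 481 = (-2 - 1*28) - 481 = (-2 - 28) - 481 = -30 - 481 = -511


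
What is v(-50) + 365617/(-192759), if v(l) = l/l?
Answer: -24694/27537 ≈ -0.89676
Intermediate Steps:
v(l) = 1
v(-50) + 365617/(-192759) = 1 + 365617/(-192759) = 1 + 365617*(-1/192759) = 1 - 52231/27537 = -24694/27537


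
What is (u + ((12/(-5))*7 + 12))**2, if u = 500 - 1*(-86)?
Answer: 8444836/25 ≈ 3.3779e+5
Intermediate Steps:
u = 586 (u = 500 + 86 = 586)
(u + ((12/(-5))*7 + 12))**2 = (586 + ((12/(-5))*7 + 12))**2 = (586 + ((12*(-1/5))*7 + 12))**2 = (586 + (-12/5*7 + 12))**2 = (586 + (-84/5 + 12))**2 = (586 - 24/5)**2 = (2906/5)**2 = 8444836/25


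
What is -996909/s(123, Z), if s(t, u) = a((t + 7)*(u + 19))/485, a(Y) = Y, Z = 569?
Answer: -32233391/5096 ≈ -6325.2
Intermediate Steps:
s(t, u) = (7 + t)*(19 + u)/485 (s(t, u) = ((t + 7)*(u + 19))/485 = ((7 + t)*(19 + u))*(1/485) = (7 + t)*(19 + u)/485)
-996909/s(123, Z) = -996909/(133/485 + (7/485)*569 + (19/485)*123 + (1/485)*123*569) = -996909/(133/485 + 3983/485 + 2337/485 + 69987/485) = -996909/15288/97 = -996909*97/15288 = -32233391/5096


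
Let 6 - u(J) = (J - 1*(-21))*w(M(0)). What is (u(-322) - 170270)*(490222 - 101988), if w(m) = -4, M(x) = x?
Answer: -66569707512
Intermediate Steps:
u(J) = 90 + 4*J (u(J) = 6 - (J - 1*(-21))*(-4) = 6 - (J + 21)*(-4) = 6 - (21 + J)*(-4) = 6 - (-84 - 4*J) = 6 + (84 + 4*J) = 90 + 4*J)
(u(-322) - 170270)*(490222 - 101988) = ((90 + 4*(-322)) - 170270)*(490222 - 101988) = ((90 - 1288) - 170270)*388234 = (-1198 - 170270)*388234 = -171468*388234 = -66569707512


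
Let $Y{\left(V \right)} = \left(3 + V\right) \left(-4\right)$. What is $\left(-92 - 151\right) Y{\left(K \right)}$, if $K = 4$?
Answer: $6804$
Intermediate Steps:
$Y{\left(V \right)} = -12 - 4 V$
$\left(-92 - 151\right) Y{\left(K \right)} = \left(-92 - 151\right) \left(-12 - 16\right) = - 243 \left(-12 - 16\right) = \left(-243\right) \left(-28\right) = 6804$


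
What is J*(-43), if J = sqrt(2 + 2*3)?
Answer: -86*sqrt(2) ≈ -121.62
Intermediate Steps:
J = 2*sqrt(2) (J = sqrt(2 + 6) = sqrt(8) = 2*sqrt(2) ≈ 2.8284)
J*(-43) = (2*sqrt(2))*(-43) = -86*sqrt(2)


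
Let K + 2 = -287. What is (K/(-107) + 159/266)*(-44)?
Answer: -2065514/14231 ≈ -145.14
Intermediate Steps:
K = -289 (K = -2 - 287 = -289)
(K/(-107) + 159/266)*(-44) = (-289/(-107) + 159/266)*(-44) = (-289*(-1/107) + 159*(1/266))*(-44) = (289/107 + 159/266)*(-44) = (93887/28462)*(-44) = -2065514/14231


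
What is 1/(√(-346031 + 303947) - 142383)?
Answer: -47461/6757653591 - 2*I*√1169/6757653591 ≈ -7.0233e-6 - 1.0119e-8*I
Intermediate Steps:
1/(√(-346031 + 303947) - 142383) = 1/(√(-42084) - 142383) = 1/(6*I*√1169 - 142383) = 1/(-142383 + 6*I*√1169)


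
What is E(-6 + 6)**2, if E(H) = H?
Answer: 0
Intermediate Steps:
E(-6 + 6)**2 = (-6 + 6)**2 = 0**2 = 0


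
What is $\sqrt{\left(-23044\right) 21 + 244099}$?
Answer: $5 i \sqrt{9593} \approx 489.72 i$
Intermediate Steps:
$\sqrt{\left(-23044\right) 21 + 244099} = \sqrt{-483924 + 244099} = \sqrt{-239825} = 5 i \sqrt{9593}$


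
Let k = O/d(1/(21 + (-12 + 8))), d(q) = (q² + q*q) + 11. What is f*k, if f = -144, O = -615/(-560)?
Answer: -319923/22267 ≈ -14.368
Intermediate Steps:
d(q) = 11 + 2*q² (d(q) = (q² + q²) + 11 = 2*q² + 11 = 11 + 2*q²)
O = 123/112 (O = -615*(-1/560) = 123/112 ≈ 1.0982)
k = 35547/356272 (k = 123/(112*(11 + 2*(1/(21 + (-12 + 8)))²)) = 123/(112*(11 + 2*(1/(21 - 4))²)) = 123/(112*(11 + 2*(1/17)²)) = 123/(112*(11 + 2*(1/289))) = 123/(112*(11 + 2/289)) = 123/(112*(3181/289)) = (123/112)*(289/3181) = 35547/356272 ≈ 0.099775)
f*k = -144*35547/356272 = -319923/22267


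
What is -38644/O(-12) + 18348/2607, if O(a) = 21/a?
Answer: 12215396/553 ≈ 22089.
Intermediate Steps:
-38644/O(-12) + 18348/2607 = -38644/(21/(-12)) + 18348/2607 = -38644/(21*(-1/12)) + 18348*(1/2607) = -38644/(-7/4) + 556/79 = -38644*(-4/7) + 556/79 = 154576/7 + 556/79 = 12215396/553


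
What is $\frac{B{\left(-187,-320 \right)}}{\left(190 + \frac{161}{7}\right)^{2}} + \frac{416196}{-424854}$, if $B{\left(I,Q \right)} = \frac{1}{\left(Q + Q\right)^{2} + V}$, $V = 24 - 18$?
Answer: $- \frac{429685712681305}{438624335134242} \approx -0.97962$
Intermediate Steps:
$V = 6$ ($V = 24 - 18 = 6$)
$B{\left(I,Q \right)} = \frac{1}{6 + 4 Q^{2}}$ ($B{\left(I,Q \right)} = \frac{1}{\left(Q + Q\right)^{2} + 6} = \frac{1}{\left(2 Q\right)^{2} + 6} = \frac{1}{4 Q^{2} + 6} = \frac{1}{6 + 4 Q^{2}}$)
$\frac{B{\left(-187,-320 \right)}}{\left(190 + \frac{161}{7}\right)^{2}} + \frac{416196}{-424854} = \frac{\frac{1}{2} \frac{1}{3 + 2 \left(-320\right)^{2}}}{\left(190 + \frac{161}{7}\right)^{2}} + \frac{416196}{-424854} = \frac{\frac{1}{2} \frac{1}{3 + 2 \cdot 102400}}{\left(190 + 161 \cdot \frac{1}{7}\right)^{2}} + 416196 \left(- \frac{1}{424854}\right) = \frac{\frac{1}{2} \frac{1}{3 + 204800}}{\left(190 + 23\right)^{2}} - \frac{23122}{23603} = \frac{\frac{1}{2} \cdot \frac{1}{204803}}{213^{2}} - \frac{23122}{23603} = \frac{\frac{1}{2} \cdot \frac{1}{204803}}{45369} - \frac{23122}{23603} = \frac{1}{409606} \cdot \frac{1}{45369} - \frac{23122}{23603} = \frac{1}{18583414614} - \frac{23122}{23603} = - \frac{429685712681305}{438624335134242}$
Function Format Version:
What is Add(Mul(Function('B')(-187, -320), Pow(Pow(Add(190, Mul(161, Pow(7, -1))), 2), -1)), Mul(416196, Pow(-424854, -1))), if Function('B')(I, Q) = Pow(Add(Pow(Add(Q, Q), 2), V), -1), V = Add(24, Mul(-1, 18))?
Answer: Rational(-429685712681305, 438624335134242) ≈ -0.97962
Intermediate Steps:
V = 6 (V = Add(24, -18) = 6)
Function('B')(I, Q) = Pow(Add(6, Mul(4, Pow(Q, 2))), -1) (Function('B')(I, Q) = Pow(Add(Pow(Add(Q, Q), 2), 6), -1) = Pow(Add(Pow(Mul(2, Q), 2), 6), -1) = Pow(Add(Mul(4, Pow(Q, 2)), 6), -1) = Pow(Add(6, Mul(4, Pow(Q, 2))), -1))
Add(Mul(Function('B')(-187, -320), Pow(Pow(Add(190, Mul(161, Pow(7, -1))), 2), -1)), Mul(416196, Pow(-424854, -1))) = Add(Mul(Mul(Rational(1, 2), Pow(Add(3, Mul(2, Pow(-320, 2))), -1)), Pow(Pow(Add(190, Mul(161, Pow(7, -1))), 2), -1)), Mul(416196, Pow(-424854, -1))) = Add(Mul(Mul(Rational(1, 2), Pow(Add(3, Mul(2, 102400)), -1)), Pow(Pow(Add(190, Mul(161, Rational(1, 7))), 2), -1)), Mul(416196, Rational(-1, 424854))) = Add(Mul(Mul(Rational(1, 2), Pow(Add(3, 204800), -1)), Pow(Pow(Add(190, 23), 2), -1)), Rational(-23122, 23603)) = Add(Mul(Mul(Rational(1, 2), Pow(204803, -1)), Pow(Pow(213, 2), -1)), Rational(-23122, 23603)) = Add(Mul(Mul(Rational(1, 2), Rational(1, 204803)), Pow(45369, -1)), Rational(-23122, 23603)) = Add(Mul(Rational(1, 409606), Rational(1, 45369)), Rational(-23122, 23603)) = Add(Rational(1, 18583414614), Rational(-23122, 23603)) = Rational(-429685712681305, 438624335134242)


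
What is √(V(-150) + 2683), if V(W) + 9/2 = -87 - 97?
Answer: √9978/2 ≈ 49.945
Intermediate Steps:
V(W) = -377/2 (V(W) = -9/2 + (-87 - 97) = -9/2 - 184 = -377/2)
√(V(-150) + 2683) = √(-377/2 + 2683) = √(4989/2) = √9978/2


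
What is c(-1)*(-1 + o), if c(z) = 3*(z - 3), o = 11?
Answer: -120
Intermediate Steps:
c(z) = -9 + 3*z (c(z) = 3*(-3 + z) = -9 + 3*z)
c(-1)*(-1 + o) = (-9 + 3*(-1))*(-1 + 11) = (-9 - 3)*10 = -12*10 = -120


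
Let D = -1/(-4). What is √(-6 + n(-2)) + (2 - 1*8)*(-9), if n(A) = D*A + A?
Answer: 54 + I*√34/2 ≈ 54.0 + 2.9155*I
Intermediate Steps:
D = ¼ (D = -1*(-¼) = ¼ ≈ 0.25000)
n(A) = 5*A/4 (n(A) = A/4 + A = 5*A/4)
√(-6 + n(-2)) + (2 - 1*8)*(-9) = √(-6 + (5/4)*(-2)) + (2 - 1*8)*(-9) = √(-6 - 5/2) + (2 - 8)*(-9) = √(-17/2) - 6*(-9) = I*√34/2 + 54 = 54 + I*√34/2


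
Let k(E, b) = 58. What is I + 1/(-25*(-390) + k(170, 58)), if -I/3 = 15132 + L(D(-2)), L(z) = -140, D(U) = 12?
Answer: -441124607/9808 ≈ -44976.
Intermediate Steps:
I = -44976 (I = -3*(15132 - 140) = -3*14992 = -44976)
I + 1/(-25*(-390) + k(170, 58)) = -44976 + 1/(-25*(-390) + 58) = -44976 + 1/(9750 + 58) = -44976 + 1/9808 = -441124607/9808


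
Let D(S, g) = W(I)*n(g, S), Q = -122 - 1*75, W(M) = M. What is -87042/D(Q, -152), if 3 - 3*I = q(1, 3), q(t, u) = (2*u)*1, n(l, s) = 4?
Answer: 43521/2 ≈ 21761.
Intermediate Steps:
q(t, u) = 2*u
I = -1 (I = 1 - 2*3/3 = 1 - ⅓*6 = 1 - 2 = -1)
Q = -197 (Q = -122 - 75 = -197)
D(S, g) = -4 (D(S, g) = -1*4 = -4)
-87042/D(Q, -152) = -87042/(-4) = -87042*(-¼) = 43521/2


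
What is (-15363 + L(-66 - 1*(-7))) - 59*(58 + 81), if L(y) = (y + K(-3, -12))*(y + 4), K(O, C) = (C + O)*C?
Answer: -30219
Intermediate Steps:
K(O, C) = C*(C + O)
L(y) = (4 + y)*(180 + y) (L(y) = (y - 12*(-12 - 3))*(y + 4) = (y - 12*(-15))*(4 + y) = (y + 180)*(4 + y) = (180 + y)*(4 + y) = (4 + y)*(180 + y))
(-15363 + L(-66 - 1*(-7))) - 59*(58 + 81) = (-15363 + (720 + (-66 - 1*(-7))² + 184*(-66 - 1*(-7)))) - 59*(58 + 81) = (-15363 + (720 + (-66 + 7)² + 184*(-66 + 7))) - 59*139 = (-15363 + (720 + (-59)² + 184*(-59))) - 8201 = (-15363 + (720 + 3481 - 10856)) - 8201 = (-15363 - 6655) - 8201 = -22018 - 8201 = -30219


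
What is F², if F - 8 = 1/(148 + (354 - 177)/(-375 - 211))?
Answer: 480240684036/7491075601 ≈ 64.108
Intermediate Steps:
F = 692994/86551 (F = 8 + 1/(148 + (354 - 177)/(-375 - 211)) = 8 + 1/(148 + 177/(-586)) = 8 + 1/(148 + 177*(-1/586)) = 8 + 1/(148 - 177/586) = 8 + 1/(86551/586) = 8 + 586/86551 = 692994/86551 ≈ 8.0068)
F² = (692994/86551)² = 480240684036/7491075601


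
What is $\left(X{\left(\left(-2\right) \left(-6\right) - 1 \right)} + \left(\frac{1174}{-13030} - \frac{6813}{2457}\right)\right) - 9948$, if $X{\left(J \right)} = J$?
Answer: $- \frac{17678990621}{1778595} \approx -9939.9$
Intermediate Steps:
$\left(X{\left(\left(-2\right) \left(-6\right) - 1 \right)} + \left(\frac{1174}{-13030} - \frac{6813}{2457}\right)\right) - 9948 = \left(\left(\left(-2\right) \left(-6\right) - 1\right) + \left(\frac{1174}{-13030} - \frac{6813}{2457}\right)\right) - 9948 = \left(\left(12 - 1\right) + \left(1174 \left(- \frac{1}{13030}\right) - \frac{757}{273}\right)\right) - 9948 = \left(11 - \frac{5092106}{1778595}\right) - 9948 = \frac{14472439}{1778595} - 9948 = - \frac{17678990621}{1778595}$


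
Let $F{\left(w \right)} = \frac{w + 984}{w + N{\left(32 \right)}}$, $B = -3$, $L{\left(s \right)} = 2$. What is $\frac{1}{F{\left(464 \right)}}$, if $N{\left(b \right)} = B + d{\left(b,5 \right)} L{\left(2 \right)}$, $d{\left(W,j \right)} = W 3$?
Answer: $\frac{653}{1448} \approx 0.45097$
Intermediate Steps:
$d{\left(W,j \right)} = 3 W$
$N{\left(b \right)} = -3 + 6 b$ ($N{\left(b \right)} = -3 + 3 b 2 = -3 + 6 b$)
$F{\left(w \right)} = \frac{984 + w}{189 + w}$ ($F{\left(w \right)} = \frac{w + 984}{w + \left(-3 + 6 \cdot 32\right)} = \frac{984 + w}{w + \left(-3 + 192\right)} = \frac{984 + w}{w + 189} = \frac{984 + w}{189 + w}$)
$\frac{1}{F{\left(464 \right)}} = \frac{1}{\frac{1}{189 + 464} \left(984 + 464\right)} = \frac{1}{\frac{1}{653} \cdot 1448} = \frac{1}{\frac{1448}{653}} = \frac{653}{1448}$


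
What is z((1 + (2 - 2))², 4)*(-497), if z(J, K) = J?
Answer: -497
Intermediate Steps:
z((1 + (2 - 2))², 4)*(-497) = (1 + (2 - 2))²*(-497) = (1 + 0)²*(-497) = 1²*(-497) = 1*(-497) = -497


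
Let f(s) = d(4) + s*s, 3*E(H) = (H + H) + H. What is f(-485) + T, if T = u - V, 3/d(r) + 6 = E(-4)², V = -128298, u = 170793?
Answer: 5343163/10 ≈ 5.3432e+5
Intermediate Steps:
E(H) = H (E(H) = ((H + H) + H)/3 = (2*H + H)/3 = (3*H)/3 = H)
d(r) = 3/10 (d(r) = 3/(-6 + (-4)²) = 3/(-6 + 16) = 3/10)
T = 299091 (T = 170793 - 1*(-128298) = 170793 + 128298 = 299091)
f(s) = 3/10 + s² (f(s) = 3/10 + s*s = 3/10 + s²)
f(-485) + T = (3/10 + (-485)²) + 299091 = (3/10 + 235225) + 299091 = 2352253/10 + 299091 = 5343163/10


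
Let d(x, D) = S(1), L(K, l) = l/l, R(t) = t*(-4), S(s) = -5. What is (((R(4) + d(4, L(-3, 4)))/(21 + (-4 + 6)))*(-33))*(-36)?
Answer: -24948/23 ≈ -1084.7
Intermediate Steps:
R(t) = -4*t
L(K, l) = 1
d(x, D) = -5
(((R(4) + d(4, L(-3, 4)))/(21 + (-4 + 6)))*(-33))*(-36) = (((-4*4 - 5)/(21 + (-4 + 6)))*(-33))*(-36) = (((-16 - 5)/(21 + 2))*(-33))*(-36) = (-21/23*(-33))*(-36) = (-21*1/23*(-33))*(-36) = -21/23*(-33)*(-36) = (693/23)*(-36) = -24948/23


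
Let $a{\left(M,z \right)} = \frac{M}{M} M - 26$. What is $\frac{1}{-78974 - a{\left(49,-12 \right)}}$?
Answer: $- \frac{1}{78997} \approx -1.2659 \cdot 10^{-5}$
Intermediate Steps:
$a{\left(M,z \right)} = -26 + M$ ($a{\left(M,z \right)} = 1 M - 26 = M - 26 = -26 + M$)
$\frac{1}{-78974 - a{\left(49,-12 \right)}} = \frac{1}{-78974 - \left(-26 + 49\right)} = \frac{1}{-78974 - 23} = \frac{1}{-78997} = - \frac{1}{78997}$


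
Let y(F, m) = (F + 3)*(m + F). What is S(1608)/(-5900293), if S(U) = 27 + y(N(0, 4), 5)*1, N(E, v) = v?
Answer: -90/5900293 ≈ -1.5253e-5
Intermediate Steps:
y(F, m) = (3 + F)*(F + m)
S(U) = 90 (S(U) = 27 + (4² + 3*4 + 3*5 + 4*5)*1 = 27 + (16 + 12 + 15 + 20)*1 = 27 + 63*1 = 27 + 63 = 90)
S(1608)/(-5900293) = 90/(-5900293) = 90*(-1/5900293) = -90/5900293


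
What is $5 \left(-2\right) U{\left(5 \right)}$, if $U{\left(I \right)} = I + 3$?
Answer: $-80$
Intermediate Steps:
$U{\left(I \right)} = 3 + I$
$5 \left(-2\right) U{\left(5 \right)} = 5 \left(-2\right) \left(3 + 5\right) = \left(-10\right) 8 = -80$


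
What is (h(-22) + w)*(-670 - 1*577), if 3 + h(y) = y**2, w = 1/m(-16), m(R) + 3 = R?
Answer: -11395086/19 ≈ -5.9974e+5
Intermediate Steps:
m(R) = -3 + R
w = -1/19 (w = 1/(-3 - 16) = 1/(-19) = -1/19 ≈ -0.052632)
h(y) = -3 + y**2
(h(-22) + w)*(-670 - 1*577) = ((-3 + (-22)**2) - 1/19)*(-670 - 1*577) = ((-3 + 484) - 1/19)*(-670 - 577) = (481 - 1/19)*(-1247) = (9138/19)*(-1247) = -11395086/19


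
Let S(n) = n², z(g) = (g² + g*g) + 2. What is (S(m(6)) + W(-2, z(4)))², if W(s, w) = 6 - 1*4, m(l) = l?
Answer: 1444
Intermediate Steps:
z(g) = 2 + 2*g² (z(g) = (g² + g²) + 2 = 2*g² + 2 = 2 + 2*g²)
W(s, w) = 2 (W(s, w) = 6 - 4 = 2)
(S(m(6)) + W(-2, z(4)))² = (6² + 2)² = (36 + 2)² = 38² = 1444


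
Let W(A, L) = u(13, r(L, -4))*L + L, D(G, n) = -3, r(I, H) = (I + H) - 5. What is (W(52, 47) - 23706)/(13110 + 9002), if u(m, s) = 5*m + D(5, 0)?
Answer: -20745/22112 ≈ -0.93818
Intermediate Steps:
r(I, H) = -5 + H + I (r(I, H) = (H + I) - 5 = -5 + H + I)
u(m, s) = -3 + 5*m (u(m, s) = 5*m - 3 = -3 + 5*m)
W(A, L) = 63*L (W(A, L) = (-3 + 5*13)*L + L = (-3 + 65)*L + L = 62*L + L = 63*L)
(W(52, 47) - 23706)/(13110 + 9002) = (63*47 - 23706)/(13110 + 9002) = (2961 - 23706)/22112 = -20745*1/22112 = -20745/22112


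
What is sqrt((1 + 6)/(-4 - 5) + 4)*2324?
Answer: 2324*sqrt(29)/3 ≈ 4171.7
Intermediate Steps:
sqrt((1 + 6)/(-4 - 5) + 4)*2324 = sqrt(7/(-9) + 4)*2324 = sqrt(7*(-1/9) + 4)*2324 = sqrt(-7/9 + 4)*2324 = sqrt(29/9)*2324 = (sqrt(29)/3)*2324 = 2324*sqrt(29)/3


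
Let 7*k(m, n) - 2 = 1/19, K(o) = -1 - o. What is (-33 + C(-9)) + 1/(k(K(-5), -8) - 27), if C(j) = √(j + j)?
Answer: -117349/3552 + 3*I*√2 ≈ -33.037 + 4.2426*I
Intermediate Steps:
C(j) = √2*√j (C(j) = √(2*j) = √2*√j)
k(m, n) = 39/133 (k(m, n) = 2/7 + (⅐)/19 = 2/7 + (⅐)*(1/19) = 2/7 + 1/133 = 39/133)
(-33 + C(-9)) + 1/(k(K(-5), -8) - 27) = (-33 + √2*√(-9)) + 1/(39/133 - 27) = (-33 + √2*(3*I)) + 1/(-3552/133) = (-33 + 3*I*√2) - 133/3552 = -117349/3552 + 3*I*√2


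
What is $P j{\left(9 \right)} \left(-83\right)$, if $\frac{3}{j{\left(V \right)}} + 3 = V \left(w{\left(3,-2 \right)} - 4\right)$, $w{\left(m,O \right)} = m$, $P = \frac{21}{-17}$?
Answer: $- \frac{1743}{68} \approx -25.632$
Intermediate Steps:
$P = - \frac{21}{17}$ ($P = 21 \left(- \frac{1}{17}\right) = - \frac{21}{17} \approx -1.2353$)
$j{\left(V \right)} = \frac{3}{-3 - V}$ ($j{\left(V \right)} = \frac{3}{-3 + V \left(3 - 4\right)} = \frac{3}{-3 + V \left(-1\right)} = \frac{3}{-3 - V}$)
$P j{\left(9 \right)} \left(-83\right) = - \frac{21 \left(- \frac{3}{3 + 9}\right)}{17} \left(-83\right) = - \frac{21 \left(- \frac{3}{12}\right)}{17} \left(-83\right) = - \frac{21 \left(\left(-3\right) \frac{1}{12}\right)}{17} \left(-83\right) = \left(- \frac{21}{17}\right) \left(- \frac{1}{4}\right) \left(-83\right) = \frac{21}{68} \left(-83\right) = - \frac{1743}{68}$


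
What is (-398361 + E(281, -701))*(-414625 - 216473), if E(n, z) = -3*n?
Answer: 251936845992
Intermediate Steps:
(-398361 + E(281, -701))*(-414625 - 216473) = (-398361 - 3*281)*(-414625 - 216473) = (-398361 - 843)*(-631098) = -399204*(-631098) = 251936845992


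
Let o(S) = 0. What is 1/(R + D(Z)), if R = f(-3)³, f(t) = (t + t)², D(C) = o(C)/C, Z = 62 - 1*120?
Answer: 1/46656 ≈ 2.1433e-5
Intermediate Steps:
Z = -58 (Z = 62 - 120 = -58)
D(C) = 0 (D(C) = 0/C = 0)
f(t) = 4*t² (f(t) = (2*t)² = 4*t²)
R = 46656 (R = (4*(-3)²)³ = (4*9)³ = 36³ = 46656)
1/(R + D(Z)) = 1/(46656 + 0) = 1/46656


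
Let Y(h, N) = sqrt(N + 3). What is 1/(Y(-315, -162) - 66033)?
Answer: -22011/1453452416 - I*sqrt(159)/4360357248 ≈ -1.5144e-5 - 2.8919e-9*I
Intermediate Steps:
Y(h, N) = sqrt(3 + N)
1/(Y(-315, -162) - 66033) = 1/(sqrt(3 - 162) - 66033) = 1/(sqrt(-159) - 66033) = 1/(I*sqrt(159) - 66033) = 1/(-66033 + I*sqrt(159))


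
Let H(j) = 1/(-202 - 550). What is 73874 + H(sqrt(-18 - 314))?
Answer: 55553247/752 ≈ 73874.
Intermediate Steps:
H(j) = -1/752 (H(j) = 1/(-752) = -1/752)
73874 + H(sqrt(-18 - 314)) = 73874 - 1/752 = 55553247/752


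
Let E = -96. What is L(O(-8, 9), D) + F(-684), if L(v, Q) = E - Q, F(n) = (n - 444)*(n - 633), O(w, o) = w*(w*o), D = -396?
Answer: 1485876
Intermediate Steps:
O(w, o) = o*w**2 (O(w, o) = w*(o*w) = o*w**2)
F(n) = (-633 + n)*(-444 + n) (F(n) = (-444 + n)*(-633 + n) = (-633 + n)*(-444 + n))
L(v, Q) = -96 - Q
L(O(-8, 9), D) + F(-684) = (-96 - 1*(-396)) + (281052 + (-684)**2 - 1077*(-684)) = (-96 + 396) + (281052 + 467856 + 736668) = 300 + 1485576 = 1485876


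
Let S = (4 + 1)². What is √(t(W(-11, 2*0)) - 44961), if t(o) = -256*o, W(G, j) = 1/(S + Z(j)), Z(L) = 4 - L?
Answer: 5*I*√1512785/29 ≈ 212.06*I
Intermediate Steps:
S = 25 (S = 5² = 25)
W(G, j) = 1/(29 - j) (W(G, j) = 1/(25 + (4 - j)) = 1/(29 - j))
√(t(W(-11, 2*0)) - 44961) = √(-(-256)/(-29 + 2*0) - 44961) = √(-(-256)/(-29 + 0) - 44961) = √(-(-256)/(-29) - 44961) = √(-(-256)*(-1)/29 - 44961) = √(-256*1/29 - 44961) = √(-256/29 - 44961) = √(-1304125/29) = 5*I*√1512785/29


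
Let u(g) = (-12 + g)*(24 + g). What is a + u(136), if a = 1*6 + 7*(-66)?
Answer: 19384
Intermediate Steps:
a = -456 (a = 6 - 462 = -456)
a + u(136) = -456 + (-288 + 136² + 12*136) = -456 + (-288 + 18496 + 1632) = -456 + 19840 = 19384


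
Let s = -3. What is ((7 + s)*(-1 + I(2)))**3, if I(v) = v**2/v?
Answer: 64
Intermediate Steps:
I(v) = v
((7 + s)*(-1 + I(2)))**3 = ((7 - 3)*(-1 + 2))**3 = (4*1)**3 = 4**3 = 64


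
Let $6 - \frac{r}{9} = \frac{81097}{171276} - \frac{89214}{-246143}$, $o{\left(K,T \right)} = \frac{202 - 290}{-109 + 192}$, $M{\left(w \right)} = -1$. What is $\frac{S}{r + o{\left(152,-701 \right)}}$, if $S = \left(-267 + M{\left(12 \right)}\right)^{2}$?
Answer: $\frac{83774226582009152}{52972809001649} \approx 1581.5$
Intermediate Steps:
$o{\left(K,T \right)} = - \frac{88}{83}$
$r = \frac{653125964619}{14052796156}$ ($r = 54 - 9 \left(\frac{81097}{171276} - \frac{89214}{-246143}\right) = 54 - 9 \left(81097 \cdot \frac{1}{171276} - - \frac{89214}{246143}\right) = 54 - 9 \left(\frac{81097}{171276} + \frac{89214}{246143}\right) = 54 - \frac{105725027805}{14052796156} = \frac{653125964619}{14052796156} \approx 46.477$)
$S = 71824$ ($S = \left(-267 - 1\right)^{2} = \left(-268\right)^{2} = 71824$)
$\frac{S}{r + o{\left(152,-701 \right)}} = \frac{71824}{\frac{653125964619}{14052796156} - \frac{88}{83}} = \frac{71824}{\frac{52972809001649}{1166382080948}} = 71824 \cdot \frac{1166382080948}{52972809001649} = \frac{83774226582009152}{52972809001649}$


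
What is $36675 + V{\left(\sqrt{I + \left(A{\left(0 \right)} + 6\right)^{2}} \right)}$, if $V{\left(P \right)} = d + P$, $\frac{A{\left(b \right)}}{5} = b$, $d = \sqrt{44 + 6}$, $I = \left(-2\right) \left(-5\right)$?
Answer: $36675 + \sqrt{46} + 5 \sqrt{2} \approx 36689.0$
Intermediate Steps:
$I = 10$
$d = 5 \sqrt{2}$ ($d = \sqrt{50} = 5 \sqrt{2} \approx 7.0711$)
$A{\left(b \right)} = 5 b$
$V{\left(P \right)} = P + 5 \sqrt{2}$ ($V{\left(P \right)} = 5 \sqrt{2} + P = P + 5 \sqrt{2}$)
$36675 + V{\left(\sqrt{I + \left(A{\left(0 \right)} + 6\right)^{2}} \right)} = 36675 + \left(\sqrt{10 + \left(5 \cdot 0 + 6\right)^{2}} + 5 \sqrt{2}\right) = 36675 + \left(\sqrt{10 + \left(0 + 6\right)^{2}} + 5 \sqrt{2}\right) = 36675 + \left(\sqrt{10 + 6^{2}} + 5 \sqrt{2}\right) = 36675 + \left(\sqrt{10 + 36} + 5 \sqrt{2}\right) = 36675 + \left(\sqrt{46} + 5 \sqrt{2}\right) = 36675 + \sqrt{46} + 5 \sqrt{2}$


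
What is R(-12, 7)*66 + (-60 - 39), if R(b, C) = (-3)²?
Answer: 495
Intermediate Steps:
R(b, C) = 9
R(-12, 7)*66 + (-60 - 39) = 9*66 + (-60 - 39) = 594 - 99 = 495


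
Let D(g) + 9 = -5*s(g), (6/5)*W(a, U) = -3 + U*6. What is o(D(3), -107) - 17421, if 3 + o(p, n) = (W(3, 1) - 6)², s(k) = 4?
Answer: -69647/4 ≈ -17412.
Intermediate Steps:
W(a, U) = -5/2 + 5*U (W(a, U) = 5*(-3 + U*6)/6 = 5*(-3 + 6*U)/6 = -5/2 + 5*U)
D(g) = -29 (D(g) = -9 - 5*4 = -9 - 20 = -29)
o(p, n) = 37/4 (o(p, n) = -3 + ((-5/2 + 5*1) - 6)² = -3 + ((-5/2 + 5) - 6)² = -3 + (5/2 - 6)² = -3 + (-7/2)² = -3 + 49/4 = 37/4)
o(D(3), -107) - 17421 = 37/4 - 17421 = -69647/4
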